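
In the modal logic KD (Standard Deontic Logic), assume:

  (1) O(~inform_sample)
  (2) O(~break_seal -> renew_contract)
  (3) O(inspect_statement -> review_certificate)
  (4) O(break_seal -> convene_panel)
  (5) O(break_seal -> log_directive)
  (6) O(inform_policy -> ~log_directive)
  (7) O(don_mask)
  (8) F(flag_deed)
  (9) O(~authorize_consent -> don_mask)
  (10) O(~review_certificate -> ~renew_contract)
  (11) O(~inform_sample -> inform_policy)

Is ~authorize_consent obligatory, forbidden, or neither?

Neither

Premise 9 is O(~authorize_consent -> don_mask); even if O(don_mask) held, inferring O(~authorize_consent) would be affirming the consequent — invalid.
No premise or chain of K-axiom applications forces O(~authorize_consent), and none forces O(authorize_consent). So ~authorize_consent is neither obligatory nor forbidden under these norms.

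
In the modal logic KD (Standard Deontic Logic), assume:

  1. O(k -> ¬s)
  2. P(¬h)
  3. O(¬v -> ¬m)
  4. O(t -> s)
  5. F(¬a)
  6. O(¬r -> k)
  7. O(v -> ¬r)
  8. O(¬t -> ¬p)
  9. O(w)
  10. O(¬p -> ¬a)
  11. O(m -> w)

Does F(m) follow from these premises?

Yes

F(¬a) at premise 5 means O(a).
Premise 10, O(¬p -> ¬a), contraposes to O(a -> p); with O(a) we get O(p).
Premise 8 is O(¬t -> ¬p); contrapositively O(p -> t). Since O(p) holds, K gives O(t).
Premise 4 is O(t -> s); since O(t), deontic closure gives O(s).
Premise 1 is O(k -> ¬s); contrapositively O(s -> ¬k). Since O(s) holds, K gives O(¬k).
The contrapositive of premise 6 (O(¬r -> k)) is O(¬k -> r), and O(¬k) is already established, so O(r).
Premise 7, O(v -> ¬r), contraposes to O(r -> ¬v); with O(r) we get O(¬v).
From O(¬v) and premise 3, O(¬v -> ¬m), we obtain O(¬m).
Premises 2, 9, 11 do not contribute to this derivation.
So O(¬m) holds, i.e. F(m). The claim follows.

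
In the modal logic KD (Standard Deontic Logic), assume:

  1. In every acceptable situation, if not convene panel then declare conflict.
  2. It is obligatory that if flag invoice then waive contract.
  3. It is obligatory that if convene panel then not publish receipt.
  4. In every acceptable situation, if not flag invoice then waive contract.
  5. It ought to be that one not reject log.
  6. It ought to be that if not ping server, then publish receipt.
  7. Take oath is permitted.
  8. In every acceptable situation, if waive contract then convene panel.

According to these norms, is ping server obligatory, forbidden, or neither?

Premises 4 and 2 are O(¬flag_invoice → waive_contract) and O(flag_invoice → waive_contract); every ideal world satisfies ¬flag_invoice or flag_invoice, so in either case waive_contract holds — hence O(waive_contract).
With premise 8, O(waive_contract → convene_panel), the K-axiom yields O(convene_panel).
From O(convene_panel) and premise 3, O(convene_panel → ¬publish_receipt), we obtain O(¬publish_receipt).
The contrapositive of premise 6 (O(¬ping_server → publish_receipt)) is O(¬publish_receipt → ping_server), and O(¬publish_receipt) is already established, so O(ping_server).
Premises 1, 5, 7 do not contribute to this derivation.
Hence ping_server is obligatory.

Obligatory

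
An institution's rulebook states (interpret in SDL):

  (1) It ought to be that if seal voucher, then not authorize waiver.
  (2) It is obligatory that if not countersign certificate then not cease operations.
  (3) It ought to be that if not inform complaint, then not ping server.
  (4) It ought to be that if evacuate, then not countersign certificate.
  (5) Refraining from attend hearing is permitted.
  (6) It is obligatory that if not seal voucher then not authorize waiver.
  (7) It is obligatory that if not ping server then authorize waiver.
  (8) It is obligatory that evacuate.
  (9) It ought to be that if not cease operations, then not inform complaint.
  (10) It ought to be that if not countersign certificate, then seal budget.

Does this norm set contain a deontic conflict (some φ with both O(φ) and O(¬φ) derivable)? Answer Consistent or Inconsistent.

Inconsistent

Premises 6 and 1 cover both cases: O(¬seal_voucher → ¬authorize_waiver) and O(seal_voucher → ¬authorize_waiver). Since ¬seal_voucher ∨ seal_voucher is a tautology, O(¬authorize_waiver) follows.
Premise 7, O(¬ping_server → authorize_waiver), contraposes to O(¬authorize_waiver → ping_server); with O(¬authorize_waiver) we get O(ping_server).
Premise 3, O(¬inform_complaint → ¬ping_server), contraposes to O(ping_server → inform_complaint); with O(ping_server) we get O(inform_complaint).
Premise 9 is O(¬cease_operations → ¬inform_complaint); contrapositively O(inform_complaint → cease_operations). Since O(inform_complaint) holds, K gives O(cease_operations).
Premise 2, O(¬countersign_certificate → ¬cease_operations), contraposes to O(cease_operations → countersign_certificate); with O(cease_operations) we get O(countersign_certificate).
Premise 4 is O(evacuate → ¬countersign_certificate); contrapositively O(countersign_certificate → ¬evacuate). Since O(countersign_certificate) holds, K gives O(¬evacuate).
But premise 8 directly asserts O(evacuate).
We now have both O(¬evacuate) and O(evacuate) — evacuate is simultaneously obligatory and forbidden, violating the D-axiom.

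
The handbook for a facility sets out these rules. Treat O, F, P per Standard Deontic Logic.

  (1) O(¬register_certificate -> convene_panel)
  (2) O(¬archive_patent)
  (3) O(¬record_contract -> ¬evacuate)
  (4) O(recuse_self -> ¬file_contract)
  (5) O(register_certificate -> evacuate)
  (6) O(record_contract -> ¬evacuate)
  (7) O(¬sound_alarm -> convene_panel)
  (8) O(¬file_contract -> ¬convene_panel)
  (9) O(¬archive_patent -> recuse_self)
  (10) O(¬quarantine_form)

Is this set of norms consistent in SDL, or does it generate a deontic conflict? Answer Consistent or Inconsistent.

By case analysis on ¬record_contract: premise 3 gives O(¬record_contract -> ¬evacuate) and premise 6 gives O(record_contract -> ¬evacuate), so O(¬evacuate) either way.
The contrapositive of premise 5 (O(register_certificate -> evacuate)) is O(¬evacuate -> ¬register_certificate), and O(¬evacuate) is already established, so O(¬register_certificate).
Premise 1 is O(¬register_certificate -> convene_panel); since O(¬register_certificate), deontic closure gives O(convene_panel).
Premise 8 is O(¬file_contract -> ¬convene_panel); contrapositively O(convene_panel -> file_contract). Since O(convene_panel) holds, K gives O(file_contract).
The contrapositive of premise 4 (O(recuse_self -> ¬file_contract)) is O(file_contract -> ¬recuse_self), and O(file_contract) is already established, so O(¬recuse_self).
Premise 9, O(¬archive_patent -> recuse_self), contraposes to O(¬recuse_self -> archive_patent); with O(¬recuse_self) we get O(archive_patent).
Yet premise 2 states O(¬archive_patent).
We now have both O(archive_patent) and O(¬archive_patent) — archive_patent is simultaneously obligatory and forbidden, violating the D-axiom.

Inconsistent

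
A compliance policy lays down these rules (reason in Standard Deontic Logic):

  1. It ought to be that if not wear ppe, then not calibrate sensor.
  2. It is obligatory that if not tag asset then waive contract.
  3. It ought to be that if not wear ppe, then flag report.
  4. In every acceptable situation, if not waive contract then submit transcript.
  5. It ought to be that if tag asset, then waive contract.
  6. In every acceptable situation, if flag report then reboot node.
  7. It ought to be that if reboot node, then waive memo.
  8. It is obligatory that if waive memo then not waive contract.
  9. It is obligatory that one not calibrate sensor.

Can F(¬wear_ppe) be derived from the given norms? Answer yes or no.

Yes

Premises 5 and 2 cover both cases: O(tag_asset → waive_contract) and O(¬tag_asset → waive_contract). Since tag_asset ∨ ¬tag_asset is a tautology, O(waive_contract) follows.
The contrapositive of premise 8 (O(waive_memo → ¬waive_contract)) is O(waive_contract → ¬waive_memo), and O(waive_contract) is already established, so O(¬waive_memo).
The contrapositive of premise 7 (O(reboot_node → waive_memo)) is O(¬waive_memo → ¬reboot_node), and O(¬waive_memo) is already established, so O(¬reboot_node).
Premise 6 is O(flag_report → reboot_node); contrapositively O(¬reboot_node → ¬flag_report). Since O(¬reboot_node) holds, K gives O(¬flag_report).
Premise 3 is O(¬wear_ppe → flag_report); contrapositively O(¬flag_report → wear_ppe). Since O(¬flag_report) holds, K gives O(wear_ppe).
Premises 1, 4, 9 do not contribute to this derivation.
So O(wear_ppe) holds, i.e. F(¬wear_ppe). The claim follows.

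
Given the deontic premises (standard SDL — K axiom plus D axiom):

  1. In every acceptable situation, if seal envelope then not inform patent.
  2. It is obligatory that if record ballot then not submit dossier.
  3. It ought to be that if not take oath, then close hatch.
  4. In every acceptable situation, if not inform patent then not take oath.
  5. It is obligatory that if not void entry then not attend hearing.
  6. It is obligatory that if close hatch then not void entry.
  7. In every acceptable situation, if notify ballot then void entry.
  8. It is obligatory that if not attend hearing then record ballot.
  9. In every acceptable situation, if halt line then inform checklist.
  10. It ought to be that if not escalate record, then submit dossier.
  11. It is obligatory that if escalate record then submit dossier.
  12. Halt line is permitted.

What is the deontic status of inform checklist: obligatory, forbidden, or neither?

Premise 9 is O(halt_line → inform_checklist), but O(halt_line) is not derivable from the premises (the permission P(halt_line) asserts only ¬O(¬halt_line), not O(halt_line)), so it does not yield O(inform_checklist).
No premise or chain of K-axiom applications forces O(inform_checklist), and none forces O(¬inform_checklist). So inform_checklist is neither obligatory nor forbidden under these norms.

Neither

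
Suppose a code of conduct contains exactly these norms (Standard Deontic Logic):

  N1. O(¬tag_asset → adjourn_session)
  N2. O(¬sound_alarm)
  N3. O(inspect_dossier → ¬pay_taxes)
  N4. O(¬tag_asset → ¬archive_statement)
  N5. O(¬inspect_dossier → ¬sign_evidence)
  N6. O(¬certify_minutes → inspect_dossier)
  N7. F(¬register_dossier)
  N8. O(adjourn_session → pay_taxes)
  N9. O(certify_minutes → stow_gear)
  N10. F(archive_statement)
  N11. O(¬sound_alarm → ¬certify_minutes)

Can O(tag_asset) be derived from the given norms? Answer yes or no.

Yes

Premise 2 gives O(¬sound_alarm).
Applying K to premise 11 (O(¬sound_alarm → ¬certify_minutes)) and O(¬sound_alarm) yields O(¬certify_minutes).
With premise 6, O(¬certify_minutes → inspect_dossier), the K-axiom yields O(inspect_dossier).
With premise 3, O(inspect_dossier → ¬pay_taxes), the K-axiom yields O(¬pay_taxes).
The contrapositive of premise 8 (O(adjourn_session → pay_taxes)) is O(¬pay_taxes → ¬adjourn_session), and O(¬pay_taxes) is already established, so O(¬adjourn_session).
Premise 1, O(¬tag_asset → adjourn_session), contraposes to O(¬adjourn_session → tag_asset); with O(¬adjourn_session) we get O(tag_asset).
Premises 4, 5, 7, 9, 10 do not contribute to this derivation.
So O(tag_asset) follows.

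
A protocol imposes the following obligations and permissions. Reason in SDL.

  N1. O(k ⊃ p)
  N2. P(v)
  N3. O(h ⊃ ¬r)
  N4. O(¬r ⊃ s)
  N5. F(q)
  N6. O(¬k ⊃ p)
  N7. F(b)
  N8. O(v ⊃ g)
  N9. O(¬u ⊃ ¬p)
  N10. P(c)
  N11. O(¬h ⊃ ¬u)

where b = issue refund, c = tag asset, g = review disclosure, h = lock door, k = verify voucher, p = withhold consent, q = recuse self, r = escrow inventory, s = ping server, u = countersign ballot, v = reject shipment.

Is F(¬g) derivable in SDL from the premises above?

Premise 8 is O(v ⊃ g), but O(v) is not derivable from the premises (the permission P(v) asserts only ¬O(¬v), not O(v)), so it does not yield O(g).
No other premise forces O(g). An ideal world satisfying every premise can still have ¬g true, so F(¬g) is not derivable.

No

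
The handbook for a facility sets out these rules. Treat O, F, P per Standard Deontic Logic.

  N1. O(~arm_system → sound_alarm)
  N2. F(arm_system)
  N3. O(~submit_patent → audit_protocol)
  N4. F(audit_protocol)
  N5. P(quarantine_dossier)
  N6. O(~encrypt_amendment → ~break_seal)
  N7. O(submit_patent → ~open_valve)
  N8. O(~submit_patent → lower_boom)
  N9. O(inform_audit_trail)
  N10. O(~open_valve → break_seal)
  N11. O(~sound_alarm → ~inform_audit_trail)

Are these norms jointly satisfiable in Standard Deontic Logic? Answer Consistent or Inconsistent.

Premise 11 is O(~sound_alarm → ~inform_audit_trail), but O(~sound_alarm) is not derivable from the premises, so it does not yield O(~inform_audit_trail).
So O(~inform_audit_trail) is not derivable, and the apparent clash with O(inform_audit_trail) does not arise.
A world satisfying every obligation exists (e.g. arm_system=false, audit_protocol=false, break_seal=true, encrypt_amendment=true, inform_audit_trail=true, lower_boom=false, open_valve=false, quarantine_dossier=false, sound_alarm=true, submit_patent=true); no atom is both obligatory and forbidden, so the set is consistent.

Consistent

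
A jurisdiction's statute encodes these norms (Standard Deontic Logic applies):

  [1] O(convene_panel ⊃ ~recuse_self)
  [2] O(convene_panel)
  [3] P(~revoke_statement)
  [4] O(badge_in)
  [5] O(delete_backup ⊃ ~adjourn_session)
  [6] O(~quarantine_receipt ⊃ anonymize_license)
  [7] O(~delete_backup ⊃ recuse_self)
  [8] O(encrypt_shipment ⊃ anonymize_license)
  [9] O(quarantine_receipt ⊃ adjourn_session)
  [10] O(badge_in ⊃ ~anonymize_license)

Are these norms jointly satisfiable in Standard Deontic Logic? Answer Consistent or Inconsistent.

Inconsistent

From premise 2 we have O(convene_panel).
With premise 1, O(convene_panel ⊃ ~recuse_self), the K-axiom yields O(~recuse_self).
Premise 7, O(~delete_backup ⊃ recuse_self), contraposes to O(~recuse_self ⊃ delete_backup); with O(~recuse_self) we get O(delete_backup).
From O(delete_backup) and premise 5, O(delete_backup ⊃ ~adjourn_session), we obtain O(~adjourn_session).
Premise 9, O(quarantine_receipt ⊃ adjourn_session), contraposes to O(~adjourn_session ⊃ ~quarantine_receipt); with O(~adjourn_session) we get O(~quarantine_receipt).
With premise 6, O(~quarantine_receipt ⊃ anonymize_license), the K-axiom yields O(anonymize_license).
The contrapositive of premise 10 (O(badge_in ⊃ ~anonymize_license)) is O(anonymize_license ⊃ ~badge_in), and O(anonymize_license) is already established, so O(~badge_in).
However, premise 4 gives O(badge_in).
We now have both O(~badge_in) and O(badge_in) — badge_in is simultaneously obligatory and forbidden, violating the D-axiom.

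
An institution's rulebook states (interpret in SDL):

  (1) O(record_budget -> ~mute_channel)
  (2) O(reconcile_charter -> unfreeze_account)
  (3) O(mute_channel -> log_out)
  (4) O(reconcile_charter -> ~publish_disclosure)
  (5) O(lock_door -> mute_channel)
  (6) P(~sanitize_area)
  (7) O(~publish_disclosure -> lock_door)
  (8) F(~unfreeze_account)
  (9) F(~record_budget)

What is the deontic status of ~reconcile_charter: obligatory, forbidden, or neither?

Obligatory

F(~record_budget) at premise 9 means O(record_budget).
Premise 1 is O(record_budget -> ~mute_channel); since O(record_budget), deontic closure gives O(~mute_channel).
The contrapositive of premise 5 (O(lock_door -> mute_channel)) is O(~mute_channel -> ~lock_door), and O(~mute_channel) is already established, so O(~lock_door).
Premise 7 is O(~publish_disclosure -> lock_door); contrapositively O(~lock_door -> publish_disclosure). Since O(~lock_door) holds, K gives O(publish_disclosure).
Premise 4, O(reconcile_charter -> ~publish_disclosure), contraposes to O(publish_disclosure -> ~reconcile_charter); with O(publish_disclosure) we get O(~reconcile_charter).
Premises 2, 3, 6, 8 do not contribute to this derivation.
Hence ~reconcile_charter is obligatory.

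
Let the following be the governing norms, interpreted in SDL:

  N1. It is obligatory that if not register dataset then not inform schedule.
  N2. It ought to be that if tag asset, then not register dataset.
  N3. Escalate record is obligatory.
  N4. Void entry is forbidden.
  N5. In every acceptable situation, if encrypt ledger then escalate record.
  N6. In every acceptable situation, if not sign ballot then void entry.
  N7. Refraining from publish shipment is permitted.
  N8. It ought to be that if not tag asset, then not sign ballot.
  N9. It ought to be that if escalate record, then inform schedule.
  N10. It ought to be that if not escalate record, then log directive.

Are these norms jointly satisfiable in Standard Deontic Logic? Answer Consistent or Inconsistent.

Inconsistent

Premise 3 gives O(escalate_record).
Applying K to premise 9 (O(escalate_record → inform_schedule)) and O(escalate_record) yields O(inform_schedule).
Premise 1 is O(¬register_dataset → ¬inform_schedule); contrapositively O(inform_schedule → register_dataset). Since O(inform_schedule) holds, K gives O(register_dataset).
Premise 2, O(tag_asset → ¬register_dataset), contraposes to O(register_dataset → ¬tag_asset); with O(register_dataset) we get O(¬tag_asset).
Applying K to premise 8 (O(¬tag_asset → ¬sign_ballot)) and O(¬tag_asset) yields O(¬sign_ballot).
Applying K to premise 6 (O(¬sign_ballot → void_entry)) and O(¬sign_ballot) yields O(void_entry).
Yet premise 4 is F(void_entry), i.e. O(¬void_entry).
We now have both O(void_entry) and O(¬void_entry) — void_entry is simultaneously obligatory and forbidden, violating the D-axiom.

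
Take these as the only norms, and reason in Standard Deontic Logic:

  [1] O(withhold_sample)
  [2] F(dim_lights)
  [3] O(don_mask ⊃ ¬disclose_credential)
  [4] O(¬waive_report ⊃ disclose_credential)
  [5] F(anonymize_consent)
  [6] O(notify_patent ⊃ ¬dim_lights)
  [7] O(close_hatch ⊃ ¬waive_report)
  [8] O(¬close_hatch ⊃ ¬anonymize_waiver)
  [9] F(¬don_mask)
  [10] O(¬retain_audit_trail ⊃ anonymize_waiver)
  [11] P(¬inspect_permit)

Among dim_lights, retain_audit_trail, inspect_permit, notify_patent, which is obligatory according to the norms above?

F(¬don_mask) at premise 9 means O(don_mask).
Premise 3 is O(don_mask ⊃ ¬disclose_credential); since O(don_mask), deontic closure gives O(¬disclose_credential).
Premise 4 is O(¬waive_report ⊃ disclose_credential); contrapositively O(¬disclose_credential ⊃ waive_report). Since O(¬disclose_credential) holds, K gives O(waive_report).
Premise 7 is O(close_hatch ⊃ ¬waive_report); contrapositively O(waive_report ⊃ ¬close_hatch). Since O(waive_report) holds, K gives O(¬close_hatch).
Premise 8 is O(¬close_hatch ⊃ ¬anonymize_waiver); since O(¬close_hatch), deontic closure gives O(¬anonymize_waiver).
The contrapositive of premise 10 (O(¬retain_audit_trail ⊃ anonymize_waiver)) is O(¬anonymize_waiver ⊃ retain_audit_trail), and O(¬anonymize_waiver) is already established, so O(retain_audit_trail).
So O(retain_audit_trail) holds — retain_audit_trail is obligatory. None of the other listed options is made obligatory by any chain of premises.

retain_audit_trail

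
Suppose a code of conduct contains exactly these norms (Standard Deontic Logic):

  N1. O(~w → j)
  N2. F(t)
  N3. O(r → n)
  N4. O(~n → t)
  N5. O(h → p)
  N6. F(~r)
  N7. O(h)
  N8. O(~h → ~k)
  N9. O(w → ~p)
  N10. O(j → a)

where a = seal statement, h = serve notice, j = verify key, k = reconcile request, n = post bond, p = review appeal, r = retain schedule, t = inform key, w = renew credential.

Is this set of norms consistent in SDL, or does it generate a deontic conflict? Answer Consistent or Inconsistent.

Premise 4 is O(~n → t), but O(~n) is not derivable from the premises, so it does not yield O(t).
So O(t) is not derivable, and the apparent clash with O(~t) does not arise.
A world satisfying every obligation exists (e.g. a=true, h=true, j=true, k=false, n=true, p=true, r=true, t=false, w=false); no atom is both obligatory and forbidden, so the set is consistent.

Consistent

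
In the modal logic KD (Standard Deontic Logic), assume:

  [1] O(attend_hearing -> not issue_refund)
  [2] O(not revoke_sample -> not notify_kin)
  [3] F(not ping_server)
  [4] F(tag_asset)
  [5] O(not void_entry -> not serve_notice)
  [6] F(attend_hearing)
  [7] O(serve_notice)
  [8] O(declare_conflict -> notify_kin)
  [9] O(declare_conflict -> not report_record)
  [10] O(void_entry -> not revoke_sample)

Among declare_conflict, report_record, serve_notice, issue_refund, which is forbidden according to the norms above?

Premise 7 gives O(serve_notice).
Premise 5 is O(not void_entry -> not serve_notice); contrapositively O(serve_notice -> void_entry). Since O(serve_notice) holds, K gives O(void_entry).
Premise 10 is O(void_entry -> not revoke_sample); since O(void_entry), deontic closure gives O(not revoke_sample).
From O(not revoke_sample) and premise 2, O(not revoke_sample -> not notify_kin), we obtain O(not notify_kin).
Premise 8, O(declare_conflict -> notify_kin), contraposes to O(not notify_kin -> not declare_conflict); with O(not notify_kin) we get O(not declare_conflict).
So O(not declare_conflict) holds, i.e. declare_conflict is forbidden. None of the other listed options is forbidden under the premises.

declare_conflict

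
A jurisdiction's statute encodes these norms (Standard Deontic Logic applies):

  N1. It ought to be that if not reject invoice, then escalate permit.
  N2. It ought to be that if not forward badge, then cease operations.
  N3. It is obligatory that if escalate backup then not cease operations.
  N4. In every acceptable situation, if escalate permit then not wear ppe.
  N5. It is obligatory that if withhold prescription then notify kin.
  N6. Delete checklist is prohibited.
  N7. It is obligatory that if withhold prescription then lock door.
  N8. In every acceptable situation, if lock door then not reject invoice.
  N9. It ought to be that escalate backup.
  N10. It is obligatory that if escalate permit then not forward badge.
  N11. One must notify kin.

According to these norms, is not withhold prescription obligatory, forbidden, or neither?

Premise 9 gives O(escalate_backup).
With premise 3, O(escalate_backup → ¬cease_operations), the K-axiom yields O(¬cease_operations).
Premise 2, O(¬forward_badge → cease_operations), contraposes to O(¬cease_operations → forward_badge); with O(¬cease_operations) we get O(forward_badge).
Premise 10 is O(escalate_permit → ¬forward_badge); contrapositively O(forward_badge → ¬escalate_permit). Since O(forward_badge) holds, K gives O(¬escalate_permit).
Premise 1 is O(¬reject_invoice → escalate_permit); contrapositively O(¬escalate_permit → reject_invoice). Since O(¬escalate_permit) holds, K gives O(reject_invoice).
Premise 8 is O(lock_door → ¬reject_invoice); contrapositively O(reject_invoice → ¬lock_door). Since O(reject_invoice) holds, K gives O(¬lock_door).
The contrapositive of premise 7 (O(withhold_prescription → lock_door)) is O(¬lock_door → ¬withhold_prescription), and O(¬lock_door) is already established, so O(¬withhold_prescription).
Premises 4, 5, 6, 11 do not contribute to this derivation.
Hence ¬withhold_prescription is obligatory.

Obligatory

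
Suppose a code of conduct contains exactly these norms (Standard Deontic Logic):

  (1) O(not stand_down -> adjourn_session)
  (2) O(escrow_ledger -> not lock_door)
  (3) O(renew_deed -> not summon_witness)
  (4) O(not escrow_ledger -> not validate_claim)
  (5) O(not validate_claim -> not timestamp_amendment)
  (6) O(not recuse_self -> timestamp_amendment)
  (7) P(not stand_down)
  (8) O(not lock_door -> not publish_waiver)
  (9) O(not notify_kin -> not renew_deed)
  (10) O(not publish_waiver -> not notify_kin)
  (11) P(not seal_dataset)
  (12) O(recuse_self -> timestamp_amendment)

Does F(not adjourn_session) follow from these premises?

No

Premise 1 is O(not stand_down -> adjourn_session), but O(not stand_down) is not derivable from the premises (the permission P(not stand_down) asserts only not O(stand_down), not O(not stand_down)), so it does not yield O(adjourn_session).
No other premise forces O(adjourn_session). An ideal world satisfying every premise can still have not adjourn_session true, so F(not adjourn_session) is not derivable.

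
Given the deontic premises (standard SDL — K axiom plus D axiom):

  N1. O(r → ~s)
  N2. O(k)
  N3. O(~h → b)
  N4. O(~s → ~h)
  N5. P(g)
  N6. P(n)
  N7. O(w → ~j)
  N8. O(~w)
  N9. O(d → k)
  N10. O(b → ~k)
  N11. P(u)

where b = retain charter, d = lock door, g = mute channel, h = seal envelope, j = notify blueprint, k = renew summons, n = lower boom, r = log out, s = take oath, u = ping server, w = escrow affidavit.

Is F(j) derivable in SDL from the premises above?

Premise 7 is O(w → ~j), but O(w) is not derivable from the premises, so it does not yield O(~j).
No other premise forces O(~j). An ideal world satisfying every premise can still have j true, so F(j) is not derivable.

No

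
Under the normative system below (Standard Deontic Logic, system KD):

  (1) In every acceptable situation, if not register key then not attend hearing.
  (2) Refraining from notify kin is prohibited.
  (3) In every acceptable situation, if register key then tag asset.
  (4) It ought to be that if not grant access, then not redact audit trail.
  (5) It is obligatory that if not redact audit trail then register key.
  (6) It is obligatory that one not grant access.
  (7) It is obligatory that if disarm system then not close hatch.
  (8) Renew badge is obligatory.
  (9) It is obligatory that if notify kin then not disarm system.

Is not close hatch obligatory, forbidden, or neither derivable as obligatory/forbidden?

Premise 7 is O(disarm_system → ¬close_hatch), but O(disarm_system) is not derivable from the premises, so it does not yield O(¬close_hatch).
No premise or chain of K-axiom applications forces O(¬close_hatch), and none forces O(close_hatch). So ¬close_hatch is neither obligatory nor forbidden under these norms.

Neither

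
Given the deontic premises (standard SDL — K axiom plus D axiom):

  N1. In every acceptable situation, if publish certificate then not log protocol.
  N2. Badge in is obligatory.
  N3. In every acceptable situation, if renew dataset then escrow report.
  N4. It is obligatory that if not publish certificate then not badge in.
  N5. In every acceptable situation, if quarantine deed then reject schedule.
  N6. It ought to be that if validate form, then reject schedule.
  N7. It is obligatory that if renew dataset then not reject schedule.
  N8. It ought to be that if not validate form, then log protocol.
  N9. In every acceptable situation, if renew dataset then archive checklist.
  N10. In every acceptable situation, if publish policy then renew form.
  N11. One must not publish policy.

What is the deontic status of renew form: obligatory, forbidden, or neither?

Premise 10 is O(publish_policy → renew_form), but O(publish_policy) is not derivable from the premises, so it does not yield O(renew_form).
No premise or chain of K-axiom applications forces O(renew_form), and none forces O(¬renew_form). So renew_form is neither obligatory nor forbidden under these norms.

Neither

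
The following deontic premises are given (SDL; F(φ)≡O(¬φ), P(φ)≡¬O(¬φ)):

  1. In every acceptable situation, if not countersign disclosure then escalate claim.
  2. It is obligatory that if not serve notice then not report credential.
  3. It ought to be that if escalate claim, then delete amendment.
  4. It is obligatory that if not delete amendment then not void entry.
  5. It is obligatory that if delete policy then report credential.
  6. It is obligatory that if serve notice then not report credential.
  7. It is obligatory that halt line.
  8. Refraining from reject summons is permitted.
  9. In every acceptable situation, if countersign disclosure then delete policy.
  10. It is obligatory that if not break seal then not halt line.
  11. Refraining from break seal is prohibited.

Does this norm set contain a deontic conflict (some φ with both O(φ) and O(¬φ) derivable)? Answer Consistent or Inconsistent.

Premise 10 is O(¬break_seal → ¬halt_line), but O(¬break_seal) is not derivable from the premises, so it does not yield O(¬halt_line).
So O(¬halt_line) is not derivable, and the apparent clash with O(halt_line) does not arise.
A world satisfying every obligation exists (e.g. break_seal=true, countersign_disclosure=false, delete_amendment=true, delete_policy=false, escalate_claim=true, halt_line=true, reject_summons=false, report_credential=false, serve_notice=false, void_entry=false); no atom is both obligatory and forbidden, so the set is consistent.

Consistent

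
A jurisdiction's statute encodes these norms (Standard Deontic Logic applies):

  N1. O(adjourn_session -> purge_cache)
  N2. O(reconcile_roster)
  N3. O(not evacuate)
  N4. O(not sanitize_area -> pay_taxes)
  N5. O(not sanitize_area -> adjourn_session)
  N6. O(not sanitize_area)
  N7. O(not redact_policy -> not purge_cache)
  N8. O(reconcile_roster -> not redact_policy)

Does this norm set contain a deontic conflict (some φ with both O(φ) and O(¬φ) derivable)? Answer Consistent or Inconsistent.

Premise 2 states O(reconcile_roster) outright.
With premise 8, O(reconcile_roster -> not redact_policy), the K-axiom yields O(not redact_policy).
From O(not redact_policy) and premise 7, O(not redact_policy -> not purge_cache), we obtain O(not purge_cache).
The contrapositive of premise 1 (O(adjourn_session -> purge_cache)) is O(not purge_cache -> not adjourn_session), and O(not purge_cache) is already established, so O(not adjourn_session).
Premise 5 is O(not sanitize_area -> adjourn_session); contrapositively O(not adjourn_session -> sanitize_area). Since O(not adjourn_session) holds, K gives O(sanitize_area).
But premise 6 directly asserts O(not sanitize_area).
We now have both O(sanitize_area) and O(not sanitize_area) — sanitize_area is simultaneously obligatory and forbidden, violating the D-axiom.

Inconsistent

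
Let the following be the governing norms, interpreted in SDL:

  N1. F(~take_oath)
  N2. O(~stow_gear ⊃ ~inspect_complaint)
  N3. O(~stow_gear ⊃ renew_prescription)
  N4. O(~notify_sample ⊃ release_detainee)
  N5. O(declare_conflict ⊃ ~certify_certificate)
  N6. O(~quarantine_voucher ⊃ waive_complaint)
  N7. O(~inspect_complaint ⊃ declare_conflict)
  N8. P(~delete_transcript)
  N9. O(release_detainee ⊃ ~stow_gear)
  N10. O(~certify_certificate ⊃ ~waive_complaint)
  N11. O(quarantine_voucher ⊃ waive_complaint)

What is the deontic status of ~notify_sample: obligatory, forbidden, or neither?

By case analysis on ~quarantine_voucher: premise 6 gives O(~quarantine_voucher ⊃ waive_complaint) and premise 11 gives O(quarantine_voucher ⊃ waive_complaint), so O(waive_complaint) either way.
Premise 10 is O(~certify_certificate ⊃ ~waive_complaint); contrapositively O(waive_complaint ⊃ certify_certificate). Since O(waive_complaint) holds, K gives O(certify_certificate).
Premise 5, O(declare_conflict ⊃ ~certify_certificate), contraposes to O(certify_certificate ⊃ ~declare_conflict); with O(certify_certificate) we get O(~declare_conflict).
Premise 7, O(~inspect_complaint ⊃ declare_conflict), contraposes to O(~declare_conflict ⊃ inspect_complaint); with O(~declare_conflict) we get O(inspect_complaint).
Premise 2 is O(~stow_gear ⊃ ~inspect_complaint); contrapositively O(inspect_complaint ⊃ stow_gear). Since O(inspect_complaint) holds, K gives O(stow_gear).
The contrapositive of premise 9 (O(release_detainee ⊃ ~stow_gear)) is O(stow_gear ⊃ ~release_detainee), and O(stow_gear) is already established, so O(~release_detainee).
Premise 4, O(~notify_sample ⊃ release_detainee), contraposes to O(~release_detainee ⊃ notify_sample); with O(~release_detainee) we get O(notify_sample).
Premises 1, 3, 8 do not contribute to this derivation.
Thus O(notify_sample), which is F(~notify_sample): ~notify_sample is forbidden.

Forbidden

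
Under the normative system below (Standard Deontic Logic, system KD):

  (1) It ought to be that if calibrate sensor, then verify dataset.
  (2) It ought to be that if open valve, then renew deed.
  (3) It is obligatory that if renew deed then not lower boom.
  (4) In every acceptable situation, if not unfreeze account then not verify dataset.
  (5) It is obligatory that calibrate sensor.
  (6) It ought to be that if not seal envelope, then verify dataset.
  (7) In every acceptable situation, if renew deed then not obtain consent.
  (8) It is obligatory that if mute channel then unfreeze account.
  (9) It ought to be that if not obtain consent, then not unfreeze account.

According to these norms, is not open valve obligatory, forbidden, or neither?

From premise 5 we have O(calibrate_sensor).
With premise 1, O(calibrate_sensor → verify_dataset), the K-axiom yields O(verify_dataset).
Premise 4, O(¬unfreeze_account → ¬verify_dataset), contraposes to O(verify_dataset → unfreeze_account); with O(verify_dataset) we get O(unfreeze_account).
Premise 9 is O(¬obtain_consent → ¬unfreeze_account); contrapositively O(unfreeze_account → obtain_consent). Since O(unfreeze_account) holds, K gives O(obtain_consent).
Premise 7 is O(renew_deed → ¬obtain_consent); contrapositively O(obtain_consent → ¬renew_deed). Since O(obtain_consent) holds, K gives O(¬renew_deed).
Premise 2, O(open_valve → renew_deed), contraposes to O(¬renew_deed → ¬open_valve); with O(¬renew_deed) we get O(¬open_valve).
Premises 3, 6, 8 do not contribute to this derivation.
Hence ¬open_valve is obligatory.

Obligatory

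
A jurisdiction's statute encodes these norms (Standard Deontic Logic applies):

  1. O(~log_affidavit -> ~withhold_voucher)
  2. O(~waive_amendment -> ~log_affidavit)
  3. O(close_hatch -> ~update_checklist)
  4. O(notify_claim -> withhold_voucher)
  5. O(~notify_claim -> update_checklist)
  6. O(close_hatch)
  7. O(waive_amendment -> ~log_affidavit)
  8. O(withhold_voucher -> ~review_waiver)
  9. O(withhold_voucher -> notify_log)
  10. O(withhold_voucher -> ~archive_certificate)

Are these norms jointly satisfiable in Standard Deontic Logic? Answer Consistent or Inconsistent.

Premises 7 and 2 are O(waive_amendment -> ~log_affidavit) and O(~waive_amendment -> ~log_affidavit); every ideal world satisfies waive_amendment or ~waive_amendment, so in either case ~log_affidavit holds — hence O(~log_affidavit).
With premise 1, O(~log_affidavit -> ~withhold_voucher), the K-axiom yields O(~withhold_voucher).
Premise 4 is O(notify_claim -> withhold_voucher); contrapositively O(~withhold_voucher -> ~notify_claim). Since O(~withhold_voucher) holds, K gives O(~notify_claim).
From O(~notify_claim) and premise 5, O(~notify_claim -> update_checklist), we obtain O(update_checklist).
The contrapositive of premise 3 (O(close_hatch -> ~update_checklist)) is O(update_checklist -> ~close_hatch), and O(update_checklist) is already established, so O(~close_hatch).
But premise 6 directly asserts O(close_hatch).
We now have both O(~close_hatch) and O(close_hatch) — close_hatch is simultaneously obligatory and forbidden, violating the D-axiom.

Inconsistent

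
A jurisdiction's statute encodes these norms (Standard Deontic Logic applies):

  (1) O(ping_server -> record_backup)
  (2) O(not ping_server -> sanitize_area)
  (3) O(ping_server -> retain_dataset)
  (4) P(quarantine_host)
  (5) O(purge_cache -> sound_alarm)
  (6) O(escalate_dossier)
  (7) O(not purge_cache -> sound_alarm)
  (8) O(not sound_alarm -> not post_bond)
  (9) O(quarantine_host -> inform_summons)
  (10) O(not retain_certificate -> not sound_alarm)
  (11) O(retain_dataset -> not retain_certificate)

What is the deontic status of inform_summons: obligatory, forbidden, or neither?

Premise 9 is O(quarantine_host -> inform_summons), but O(quarantine_host) is not derivable from the premises (the permission P(quarantine_host) asserts only not O(not quarantine_host), not O(quarantine_host)), so it does not yield O(inform_summons).
No premise or chain of K-axiom applications forces O(inform_summons), and none forces O(not inform_summons). So inform_summons is neither obligatory nor forbidden under these norms.

Neither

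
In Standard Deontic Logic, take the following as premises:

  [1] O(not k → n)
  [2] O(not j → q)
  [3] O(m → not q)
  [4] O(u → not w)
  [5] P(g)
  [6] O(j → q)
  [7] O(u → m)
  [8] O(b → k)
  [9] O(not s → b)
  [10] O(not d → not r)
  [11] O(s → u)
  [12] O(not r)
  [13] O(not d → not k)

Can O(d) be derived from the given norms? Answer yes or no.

Premises 6 and 2 are O(j → q) and O(not j → q); every ideal world satisfies j or not j, so in either case q holds — hence O(q).
Premise 3, O(m → not q), contraposes to O(q → not m); with O(q) we get O(not m).
Premise 7, O(u → m), contraposes to O(not m → not u); with O(not m) we get O(not u).
Premise 11, O(s → u), contraposes to O(not u → not s); with O(not u) we get O(not s).
With premise 9, O(not s → b), the K-axiom yields O(b).
Applying K to premise 8 (O(b → k)) and O(b) yields O(k).
Premise 13 is O(not d → not k); contrapositively O(k → d). Since O(k) holds, K gives O(d).
Premises 1, 4, 5, 10, 12 do not contribute to this derivation.
So O(d) follows.

Yes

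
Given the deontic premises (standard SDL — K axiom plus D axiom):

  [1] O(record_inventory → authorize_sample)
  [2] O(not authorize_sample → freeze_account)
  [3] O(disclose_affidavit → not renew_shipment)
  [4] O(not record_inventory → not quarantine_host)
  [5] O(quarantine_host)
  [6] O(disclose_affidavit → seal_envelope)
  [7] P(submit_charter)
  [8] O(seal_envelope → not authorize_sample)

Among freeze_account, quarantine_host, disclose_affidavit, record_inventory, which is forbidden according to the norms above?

Premise 5 states O(quarantine_host) outright.
Premise 4 is O(not record_inventory → not quarantine_host); contrapositively O(quarantine_host → record_inventory). Since O(quarantine_host) holds, K gives O(record_inventory).
With premise 1, O(record_inventory → authorize_sample), the K-axiom yields O(authorize_sample).
Premise 8 is O(seal_envelope → not authorize_sample); contrapositively O(authorize_sample → not seal_envelope). Since O(authorize_sample) holds, K gives O(not seal_envelope).
Premise 6 is O(disclose_affidavit → seal_envelope); contrapositively O(not seal_envelope → not disclose_affidavit). Since O(not seal_envelope) holds, K gives O(not disclose_affidavit).
So O(not disclose_affidavit) holds, i.e. disclose_affidavit is forbidden. None of the other listed options is forbidden under the premises.

disclose_affidavit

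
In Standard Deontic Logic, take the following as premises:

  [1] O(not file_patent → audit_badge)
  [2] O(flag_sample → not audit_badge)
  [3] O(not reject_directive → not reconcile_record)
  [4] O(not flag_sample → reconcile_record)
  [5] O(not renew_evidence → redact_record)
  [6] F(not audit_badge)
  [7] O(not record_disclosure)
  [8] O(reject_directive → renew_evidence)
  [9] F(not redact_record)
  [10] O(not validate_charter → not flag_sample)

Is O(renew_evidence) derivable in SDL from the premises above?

Premise 6 is F(not audit_badge), i.e. O(audit_badge).
Premise 2, O(flag_sample → not audit_badge), contraposes to O(audit_badge → not flag_sample); with O(audit_badge) we get O(not flag_sample).
Applying K to premise 4 (O(not flag_sample → reconcile_record)) and O(not flag_sample) yields O(reconcile_record).
Premise 3 is O(not reject_directive → not reconcile_record); contrapositively O(reconcile_record → reject_directive). Since O(reconcile_record) holds, K gives O(reject_directive).
Premise 8 is O(reject_directive → renew_evidence); since O(reject_directive), deontic closure gives O(renew_evidence).
Premises 1, 5, 7, 9, 10 do not contribute to this derivation.
So O(renew_evidence) follows.

Yes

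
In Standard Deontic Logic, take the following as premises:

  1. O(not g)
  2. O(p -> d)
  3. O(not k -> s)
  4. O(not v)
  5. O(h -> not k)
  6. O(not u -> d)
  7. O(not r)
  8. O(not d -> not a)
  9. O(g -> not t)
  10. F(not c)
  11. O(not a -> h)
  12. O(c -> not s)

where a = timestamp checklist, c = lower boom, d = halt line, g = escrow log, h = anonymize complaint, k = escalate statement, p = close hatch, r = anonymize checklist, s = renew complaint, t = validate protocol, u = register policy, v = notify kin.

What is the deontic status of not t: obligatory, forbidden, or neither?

Premise 9 is O(g -> not t), but O(g) is not derivable from the premises, so it does not yield O(not t).
No premise or chain of K-axiom applications forces O(not t), and none forces O(t). So not t is neither obligatory nor forbidden under these norms.

Neither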